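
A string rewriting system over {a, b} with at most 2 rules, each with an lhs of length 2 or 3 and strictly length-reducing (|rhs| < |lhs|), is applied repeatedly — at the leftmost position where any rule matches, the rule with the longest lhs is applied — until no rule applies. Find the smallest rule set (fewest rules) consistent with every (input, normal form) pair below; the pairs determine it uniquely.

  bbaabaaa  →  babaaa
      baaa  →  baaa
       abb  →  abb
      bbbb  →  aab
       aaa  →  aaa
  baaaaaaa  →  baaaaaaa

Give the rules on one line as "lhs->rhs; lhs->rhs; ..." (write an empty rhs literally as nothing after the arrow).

  | bbaabaaa => babaaa
  | baaa
  | abb
  | bbbb => aab

bba->b; bbb->aa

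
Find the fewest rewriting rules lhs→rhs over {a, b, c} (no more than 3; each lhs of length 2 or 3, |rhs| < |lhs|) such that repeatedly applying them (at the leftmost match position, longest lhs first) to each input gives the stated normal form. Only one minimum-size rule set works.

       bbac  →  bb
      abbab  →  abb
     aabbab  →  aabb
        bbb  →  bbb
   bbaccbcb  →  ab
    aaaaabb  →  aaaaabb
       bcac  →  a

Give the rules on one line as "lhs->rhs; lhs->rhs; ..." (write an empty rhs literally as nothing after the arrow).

  | bbac => bb
  | abbab => abb
  | aabbab => aabb
  | bbb

ac->; bab->b; bc->a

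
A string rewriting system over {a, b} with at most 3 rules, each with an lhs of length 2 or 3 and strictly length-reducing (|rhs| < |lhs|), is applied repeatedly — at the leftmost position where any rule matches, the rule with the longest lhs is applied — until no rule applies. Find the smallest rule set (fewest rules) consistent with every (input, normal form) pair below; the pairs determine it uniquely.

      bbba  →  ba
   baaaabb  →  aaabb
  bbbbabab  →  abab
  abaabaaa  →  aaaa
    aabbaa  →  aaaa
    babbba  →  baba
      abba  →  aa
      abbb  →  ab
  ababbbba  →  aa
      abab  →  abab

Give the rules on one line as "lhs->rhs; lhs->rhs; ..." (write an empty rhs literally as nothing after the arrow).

baa->a; bba->a; bbb->b

  | bbba => ba
  | baaaabb => aaabb
  | bbbbabab => bbabab => abab
  | abaabaaa => aabaaa => aaaa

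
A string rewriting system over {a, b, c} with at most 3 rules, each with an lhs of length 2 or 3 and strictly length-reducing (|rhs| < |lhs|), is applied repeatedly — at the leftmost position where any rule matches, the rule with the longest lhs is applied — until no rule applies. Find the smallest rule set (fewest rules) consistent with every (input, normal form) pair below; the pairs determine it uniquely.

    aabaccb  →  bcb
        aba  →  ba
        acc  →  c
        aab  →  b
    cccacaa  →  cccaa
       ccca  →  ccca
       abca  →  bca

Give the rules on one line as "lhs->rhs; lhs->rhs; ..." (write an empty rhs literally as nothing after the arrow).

  | aabaccb => abaccb => baccb => bcb
  | aba => ba
  | acc => c
  | aab => ab => b

ab->b; ac->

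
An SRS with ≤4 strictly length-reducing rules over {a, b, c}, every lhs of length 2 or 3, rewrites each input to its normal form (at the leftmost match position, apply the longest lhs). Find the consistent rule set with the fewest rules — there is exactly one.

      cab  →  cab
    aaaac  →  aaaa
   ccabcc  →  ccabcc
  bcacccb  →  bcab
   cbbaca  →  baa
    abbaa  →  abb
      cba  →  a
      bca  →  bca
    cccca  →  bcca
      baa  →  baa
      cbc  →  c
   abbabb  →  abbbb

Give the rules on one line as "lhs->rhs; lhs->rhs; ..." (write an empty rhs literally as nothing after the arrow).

ac->a; bba->bb; cb->; ccc->bc

  | cab
  | aaaac => aaaa
  | ccabcc
  | bcacccb => bcaccb => bcacb => bcab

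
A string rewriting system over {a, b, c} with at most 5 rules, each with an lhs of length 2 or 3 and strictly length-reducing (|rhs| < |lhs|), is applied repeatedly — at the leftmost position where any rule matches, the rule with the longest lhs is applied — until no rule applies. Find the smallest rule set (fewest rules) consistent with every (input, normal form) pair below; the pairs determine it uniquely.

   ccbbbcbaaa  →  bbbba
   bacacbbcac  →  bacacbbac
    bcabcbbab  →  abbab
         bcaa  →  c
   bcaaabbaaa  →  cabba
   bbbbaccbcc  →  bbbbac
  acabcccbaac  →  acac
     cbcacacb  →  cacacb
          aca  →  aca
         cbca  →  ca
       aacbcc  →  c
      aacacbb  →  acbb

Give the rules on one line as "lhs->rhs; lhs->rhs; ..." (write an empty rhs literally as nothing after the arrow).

  | ccbbbcbaaa => bbbcbaaa => bbbbaaa => bbbbca => bbbba
  | bacacbbcac => bacacbbac
  | bcabcbbab => abcbbab => abbab
  | bcaa => aa => c

aa->c; bbc->bb; bc->; cc->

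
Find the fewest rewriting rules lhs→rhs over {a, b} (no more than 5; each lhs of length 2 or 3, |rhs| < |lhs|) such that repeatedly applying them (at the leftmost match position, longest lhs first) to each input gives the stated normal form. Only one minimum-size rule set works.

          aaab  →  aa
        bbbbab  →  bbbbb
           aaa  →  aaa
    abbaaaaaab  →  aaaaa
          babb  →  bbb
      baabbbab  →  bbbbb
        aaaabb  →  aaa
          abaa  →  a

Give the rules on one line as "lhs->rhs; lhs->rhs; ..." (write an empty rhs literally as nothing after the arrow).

  | aaab => aa
  | bbbbab => bbbbb
  | aaa
  | abbaaaaaab => aaaaaab => aaaaa

ab->; aba->; abb->; ba->b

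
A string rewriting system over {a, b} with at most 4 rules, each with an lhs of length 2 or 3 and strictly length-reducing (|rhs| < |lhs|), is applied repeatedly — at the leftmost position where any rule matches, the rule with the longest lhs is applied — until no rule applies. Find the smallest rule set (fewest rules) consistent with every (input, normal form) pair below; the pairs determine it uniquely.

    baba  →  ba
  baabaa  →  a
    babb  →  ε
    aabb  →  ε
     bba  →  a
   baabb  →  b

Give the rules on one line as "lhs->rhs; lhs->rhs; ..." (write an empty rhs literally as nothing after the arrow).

  | baba => ba
  | baabaa => baaa => bba => a
  | babb => bb => ε
  | aabb => ab => ε

aaa->ba; ab->; bb->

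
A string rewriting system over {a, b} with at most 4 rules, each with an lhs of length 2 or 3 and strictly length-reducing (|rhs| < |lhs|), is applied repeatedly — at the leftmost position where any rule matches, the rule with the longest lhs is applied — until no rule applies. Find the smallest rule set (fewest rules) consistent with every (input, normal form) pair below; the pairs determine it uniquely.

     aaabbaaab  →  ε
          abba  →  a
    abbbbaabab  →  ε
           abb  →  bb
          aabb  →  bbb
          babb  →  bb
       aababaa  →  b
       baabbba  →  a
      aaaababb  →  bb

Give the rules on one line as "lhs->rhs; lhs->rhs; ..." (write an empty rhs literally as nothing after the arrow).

  | aaabbaaab => babbaaab => abbaaab => bbaaab => baaab => aaab => bab => ab => ε
  | abba => bba => ba => a
  | abbbbaabab => bbbbaabab => bbbaabab => bbaabab => baabab => aabab => bbab => bab => ab => ε
  | abb => bb

aa->b; ab->; abb->bb; ba->a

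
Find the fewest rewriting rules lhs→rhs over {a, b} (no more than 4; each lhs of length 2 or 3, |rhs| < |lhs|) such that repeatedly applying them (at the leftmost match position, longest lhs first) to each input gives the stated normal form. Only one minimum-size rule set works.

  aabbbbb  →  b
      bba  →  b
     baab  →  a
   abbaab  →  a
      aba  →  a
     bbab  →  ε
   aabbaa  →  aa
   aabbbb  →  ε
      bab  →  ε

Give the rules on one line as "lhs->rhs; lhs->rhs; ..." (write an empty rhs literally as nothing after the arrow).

  | aabbbbb => abbbb => bbb => b
  | bba => b
  | baab => aab => a
  | abbaab => baab => aab => a

ab->; ba->a; bb->; bba->b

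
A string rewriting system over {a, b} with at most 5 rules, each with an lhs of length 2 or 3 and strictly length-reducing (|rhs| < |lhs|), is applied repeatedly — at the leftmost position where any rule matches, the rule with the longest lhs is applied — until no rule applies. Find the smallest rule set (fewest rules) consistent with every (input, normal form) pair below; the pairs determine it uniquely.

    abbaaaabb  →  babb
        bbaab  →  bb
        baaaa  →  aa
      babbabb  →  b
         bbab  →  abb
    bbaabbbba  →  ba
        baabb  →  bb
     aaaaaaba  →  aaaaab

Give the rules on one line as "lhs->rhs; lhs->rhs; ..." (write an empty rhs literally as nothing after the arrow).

  | abbaaaabb => aabaaabb => abaabb => babb
  | bbaab => abab => bb
  | baaaa => aa
  | babbabb => baabbb => bbb => b

aba->b; baa->; bba->ab; bbb->b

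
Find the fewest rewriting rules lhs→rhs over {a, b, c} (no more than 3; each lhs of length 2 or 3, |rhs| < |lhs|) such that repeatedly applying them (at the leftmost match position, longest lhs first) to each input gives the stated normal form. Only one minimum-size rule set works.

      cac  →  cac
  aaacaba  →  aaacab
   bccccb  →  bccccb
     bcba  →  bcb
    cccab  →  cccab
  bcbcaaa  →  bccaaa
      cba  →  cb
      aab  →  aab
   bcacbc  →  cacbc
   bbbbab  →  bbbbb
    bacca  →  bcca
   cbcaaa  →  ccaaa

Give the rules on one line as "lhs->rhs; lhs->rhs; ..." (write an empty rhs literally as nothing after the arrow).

  | cac
  | aaacaba => aaacab
  | bccccb
  | bcba => bcb

ba->b; bca->ca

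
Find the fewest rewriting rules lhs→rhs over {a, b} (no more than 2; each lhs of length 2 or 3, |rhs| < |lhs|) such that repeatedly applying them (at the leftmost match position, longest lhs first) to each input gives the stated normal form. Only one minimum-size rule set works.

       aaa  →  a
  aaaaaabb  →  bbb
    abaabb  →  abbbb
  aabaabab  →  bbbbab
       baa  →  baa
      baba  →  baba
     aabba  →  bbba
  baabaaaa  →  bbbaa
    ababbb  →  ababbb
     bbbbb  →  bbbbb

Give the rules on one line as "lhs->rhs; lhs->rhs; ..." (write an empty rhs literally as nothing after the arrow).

aaa->a; aab->bb

  | aaa => a
  | aaaaaabb => aaaabb => aabb => bbb
  | abaabb => abbbb
  | aabaabab => bbaabab => bbbbab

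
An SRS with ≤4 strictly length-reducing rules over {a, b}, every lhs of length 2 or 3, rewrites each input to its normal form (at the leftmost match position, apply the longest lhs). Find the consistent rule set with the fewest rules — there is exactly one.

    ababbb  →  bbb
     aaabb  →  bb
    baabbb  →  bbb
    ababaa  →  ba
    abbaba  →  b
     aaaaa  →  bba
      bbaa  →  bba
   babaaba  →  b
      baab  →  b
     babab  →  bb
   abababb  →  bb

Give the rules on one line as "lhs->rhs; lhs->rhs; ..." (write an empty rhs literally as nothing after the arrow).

  | ababbb => bbb
  | aaabb => babb => bb
  | baabbb => babbb => bbb
  | ababaa => baa => ba

aa->a; aaa->ba; ab->; aba->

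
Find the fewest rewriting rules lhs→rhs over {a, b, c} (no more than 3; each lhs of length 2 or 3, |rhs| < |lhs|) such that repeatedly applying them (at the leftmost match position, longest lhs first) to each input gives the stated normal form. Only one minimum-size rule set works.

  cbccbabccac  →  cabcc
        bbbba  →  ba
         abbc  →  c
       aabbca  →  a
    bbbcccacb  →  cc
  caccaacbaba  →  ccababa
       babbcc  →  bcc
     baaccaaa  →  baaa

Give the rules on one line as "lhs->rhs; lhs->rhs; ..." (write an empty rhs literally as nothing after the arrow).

  | cbccbabccac => ccbabccac => cabccac => cabcc
  | bbbba => cbba => ba
  | abbc => acc => c
  | aabbca => aacca => aca => a

ac->; bb->c; cb->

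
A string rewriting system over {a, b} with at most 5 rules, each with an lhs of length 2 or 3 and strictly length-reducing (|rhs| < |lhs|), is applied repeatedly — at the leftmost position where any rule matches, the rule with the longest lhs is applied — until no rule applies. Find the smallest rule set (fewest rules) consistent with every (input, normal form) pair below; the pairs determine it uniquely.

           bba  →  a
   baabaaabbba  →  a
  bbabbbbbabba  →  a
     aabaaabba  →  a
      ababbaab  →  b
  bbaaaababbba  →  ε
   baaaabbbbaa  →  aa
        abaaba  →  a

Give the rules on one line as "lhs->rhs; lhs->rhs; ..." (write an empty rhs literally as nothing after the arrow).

  | bba => ba => a
  | baabaaabbba => aabaaabbba => aaaaabbba => aabbba => aaaba => ba => a
  | bbabbbbbabba => bbbbbabba => bbbbba => bbbba => bbba => bba => ba => a
  | aabaaabba => aaaaabba => aabba => aaaa => a

aaa->; abb->aa; ba->a; bab->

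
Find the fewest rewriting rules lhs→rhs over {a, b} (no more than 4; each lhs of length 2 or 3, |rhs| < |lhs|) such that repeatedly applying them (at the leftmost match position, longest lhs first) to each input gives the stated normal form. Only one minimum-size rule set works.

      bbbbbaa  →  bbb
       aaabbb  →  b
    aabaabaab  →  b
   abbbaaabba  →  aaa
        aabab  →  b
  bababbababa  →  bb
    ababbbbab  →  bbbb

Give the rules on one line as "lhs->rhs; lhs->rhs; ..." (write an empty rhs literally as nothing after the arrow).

  | bbbbbaa => bbbba => bbb
  | aaabbb => aaab => aab => ab => b
  | aabaabaab => aabaab => aab => ab => b
  | abbbaaabba => abaaabba => aabba => aaa

ab->b; aba->; abb->a; bba->b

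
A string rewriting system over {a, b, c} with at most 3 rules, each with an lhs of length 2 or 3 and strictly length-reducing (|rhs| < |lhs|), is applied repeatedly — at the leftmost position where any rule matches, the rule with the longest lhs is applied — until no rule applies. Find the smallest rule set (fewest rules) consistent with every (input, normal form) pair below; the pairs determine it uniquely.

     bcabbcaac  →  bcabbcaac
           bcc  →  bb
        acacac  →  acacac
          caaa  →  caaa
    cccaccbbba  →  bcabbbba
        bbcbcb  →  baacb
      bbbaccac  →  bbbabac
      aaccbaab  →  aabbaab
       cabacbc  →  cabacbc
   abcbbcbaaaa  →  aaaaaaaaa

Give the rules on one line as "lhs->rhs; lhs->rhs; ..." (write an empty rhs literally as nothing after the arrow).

bcb->aa; cc->b

  | bcabbcaac
  | bcc => bb
  | acacac
  | caaa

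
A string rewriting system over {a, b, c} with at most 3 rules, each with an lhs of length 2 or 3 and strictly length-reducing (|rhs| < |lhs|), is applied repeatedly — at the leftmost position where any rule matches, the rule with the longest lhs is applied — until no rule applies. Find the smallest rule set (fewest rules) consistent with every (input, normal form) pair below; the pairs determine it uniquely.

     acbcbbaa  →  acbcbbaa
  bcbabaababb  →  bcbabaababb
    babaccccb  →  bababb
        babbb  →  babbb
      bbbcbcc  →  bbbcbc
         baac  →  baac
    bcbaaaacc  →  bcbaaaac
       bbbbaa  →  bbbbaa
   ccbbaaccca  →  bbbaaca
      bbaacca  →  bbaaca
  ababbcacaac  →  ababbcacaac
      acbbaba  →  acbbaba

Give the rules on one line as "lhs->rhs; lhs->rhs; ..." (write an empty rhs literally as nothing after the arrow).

  | acbcbbaa
  | bcbabaababb
  | babaccccb => babacccb => babaccb => bababb
  | babbb

cc->c; ccb->bb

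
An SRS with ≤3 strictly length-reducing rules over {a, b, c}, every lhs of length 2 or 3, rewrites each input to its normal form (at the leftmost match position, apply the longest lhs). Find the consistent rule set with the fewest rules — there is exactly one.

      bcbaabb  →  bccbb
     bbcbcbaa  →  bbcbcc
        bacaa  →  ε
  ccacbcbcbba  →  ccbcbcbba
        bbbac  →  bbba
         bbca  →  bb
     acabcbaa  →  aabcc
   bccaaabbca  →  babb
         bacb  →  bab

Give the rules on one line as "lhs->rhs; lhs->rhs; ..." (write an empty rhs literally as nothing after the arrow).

  | bcbaabb => bccbb
  | bbcbcbaa => bbcbcc
  | bacaa => baaa => ca => ε
  | ccacbcbcbba => ccbcbcbba

ac->a; baa->c; ca->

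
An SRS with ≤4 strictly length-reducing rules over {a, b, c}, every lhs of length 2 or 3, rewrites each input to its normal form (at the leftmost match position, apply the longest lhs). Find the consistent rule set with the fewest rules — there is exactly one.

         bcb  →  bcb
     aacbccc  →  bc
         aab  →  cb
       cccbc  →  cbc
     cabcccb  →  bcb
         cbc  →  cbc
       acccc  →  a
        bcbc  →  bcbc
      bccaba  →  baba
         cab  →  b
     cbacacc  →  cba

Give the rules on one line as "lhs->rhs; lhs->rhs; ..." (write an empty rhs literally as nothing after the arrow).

aa->c; ca->; cc->

  | bcb
  | aacbccc => ccbccc => bccc => bc
  | aab => cb
  | cccbc => cbc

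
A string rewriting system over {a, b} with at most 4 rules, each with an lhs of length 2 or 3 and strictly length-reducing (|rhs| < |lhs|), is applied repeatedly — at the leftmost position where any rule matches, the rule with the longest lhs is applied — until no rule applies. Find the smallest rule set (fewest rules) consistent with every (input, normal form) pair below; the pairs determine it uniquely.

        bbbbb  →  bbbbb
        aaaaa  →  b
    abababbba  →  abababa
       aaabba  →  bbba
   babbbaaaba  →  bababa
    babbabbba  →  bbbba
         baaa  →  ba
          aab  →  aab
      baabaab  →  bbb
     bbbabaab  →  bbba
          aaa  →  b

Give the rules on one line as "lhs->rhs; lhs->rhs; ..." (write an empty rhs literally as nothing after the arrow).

aaa->b; abb->a; baa->b

  | bbbbb
  | aaaaa => baa => b
  | abababbba => abababa
  | aaabba => bbba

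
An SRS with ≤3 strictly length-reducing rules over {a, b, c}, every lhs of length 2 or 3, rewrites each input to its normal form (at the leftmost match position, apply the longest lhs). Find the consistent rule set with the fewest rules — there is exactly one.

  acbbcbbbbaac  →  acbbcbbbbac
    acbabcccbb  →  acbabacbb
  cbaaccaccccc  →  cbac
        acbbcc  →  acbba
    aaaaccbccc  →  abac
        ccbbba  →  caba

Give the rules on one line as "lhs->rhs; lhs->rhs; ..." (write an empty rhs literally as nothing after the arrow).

  | acbbcbbbbaac => acbbcbbbbac
  | acbabcccbb => acbabacbb
  | cbaaccaccccc => cbaccaccccc => cbaaaccccc => cbaaccccc => cbaccccc => cbaaccc => cbaccc => cbaac => cbac
  | acbbcc => acbba

aa->a; abb->ca; cc->a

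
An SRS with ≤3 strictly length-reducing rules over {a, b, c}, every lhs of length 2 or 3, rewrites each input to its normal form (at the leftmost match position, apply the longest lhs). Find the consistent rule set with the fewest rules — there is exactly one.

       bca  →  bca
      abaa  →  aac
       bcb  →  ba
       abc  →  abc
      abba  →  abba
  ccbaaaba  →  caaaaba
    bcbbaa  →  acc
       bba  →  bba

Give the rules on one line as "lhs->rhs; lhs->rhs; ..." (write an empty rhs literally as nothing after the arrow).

  | bca
  | abaa => aac
  | bcb => ba
  | abc

baa->ac; cb->a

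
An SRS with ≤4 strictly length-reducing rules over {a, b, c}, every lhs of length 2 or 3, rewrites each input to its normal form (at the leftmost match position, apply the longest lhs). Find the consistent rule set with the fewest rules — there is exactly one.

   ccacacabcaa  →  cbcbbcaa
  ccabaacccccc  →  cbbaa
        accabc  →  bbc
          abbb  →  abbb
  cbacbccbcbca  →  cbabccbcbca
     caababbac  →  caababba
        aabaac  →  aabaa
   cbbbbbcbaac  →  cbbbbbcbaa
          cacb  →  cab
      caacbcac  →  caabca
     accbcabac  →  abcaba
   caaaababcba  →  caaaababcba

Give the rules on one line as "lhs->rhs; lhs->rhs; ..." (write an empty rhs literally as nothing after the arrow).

ac->a; aca->b; cca->cb

  | ccacacabcaa => cbcacabcaa => cbcbbcaa
  | ccabaacccccc => cbbaacccccc => cbbaaccccc => cbbaacccc => cbbaaccc => cbbaacc => cbbaac => cbbaa
  | accabc => acabc => bbc
  | abbb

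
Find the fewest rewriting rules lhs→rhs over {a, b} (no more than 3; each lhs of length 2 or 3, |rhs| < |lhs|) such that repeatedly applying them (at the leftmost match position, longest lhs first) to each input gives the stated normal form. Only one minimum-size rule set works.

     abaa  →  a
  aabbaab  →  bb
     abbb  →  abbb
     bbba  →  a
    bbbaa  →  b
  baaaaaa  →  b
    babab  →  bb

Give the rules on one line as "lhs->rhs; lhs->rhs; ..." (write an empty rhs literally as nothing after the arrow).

aa->b; ba->a

  | abaa => aaa => ba => a
  | aabbaab => bbbaab => bbaab => baab => aab => bb
  | abbb
  | bbba => bba => ba => a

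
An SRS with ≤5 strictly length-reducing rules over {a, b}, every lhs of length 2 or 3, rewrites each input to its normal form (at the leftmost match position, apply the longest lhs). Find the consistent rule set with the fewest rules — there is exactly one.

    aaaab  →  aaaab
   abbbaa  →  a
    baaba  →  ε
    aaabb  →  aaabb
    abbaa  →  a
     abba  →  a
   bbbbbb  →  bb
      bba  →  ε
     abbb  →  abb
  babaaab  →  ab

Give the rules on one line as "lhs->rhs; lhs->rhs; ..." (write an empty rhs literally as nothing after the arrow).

ba->; baa->; bba->ba; bbb->bb

  | aaaab
  | abbbaa => abbaa => abaa => a
  | baaba => ba => ε
  | aaabb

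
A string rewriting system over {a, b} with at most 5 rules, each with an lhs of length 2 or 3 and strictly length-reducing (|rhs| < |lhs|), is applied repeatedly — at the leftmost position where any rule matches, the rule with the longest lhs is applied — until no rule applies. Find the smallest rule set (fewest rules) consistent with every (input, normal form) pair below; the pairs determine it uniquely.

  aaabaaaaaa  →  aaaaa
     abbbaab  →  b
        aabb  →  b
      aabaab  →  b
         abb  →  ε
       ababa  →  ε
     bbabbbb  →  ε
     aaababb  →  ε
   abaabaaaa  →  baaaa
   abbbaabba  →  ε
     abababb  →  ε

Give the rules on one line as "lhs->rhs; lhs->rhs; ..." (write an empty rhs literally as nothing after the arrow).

aab->bb; ab->b; bb->; bba->

  | aaabaaaaaa => abbaaaaaa => bbaaaaaa => aaaaa
  | abbbaab => bbbaab => baab => bbb => b
  | aabb => bbb => b
  | aabaab => bbaab => ab => b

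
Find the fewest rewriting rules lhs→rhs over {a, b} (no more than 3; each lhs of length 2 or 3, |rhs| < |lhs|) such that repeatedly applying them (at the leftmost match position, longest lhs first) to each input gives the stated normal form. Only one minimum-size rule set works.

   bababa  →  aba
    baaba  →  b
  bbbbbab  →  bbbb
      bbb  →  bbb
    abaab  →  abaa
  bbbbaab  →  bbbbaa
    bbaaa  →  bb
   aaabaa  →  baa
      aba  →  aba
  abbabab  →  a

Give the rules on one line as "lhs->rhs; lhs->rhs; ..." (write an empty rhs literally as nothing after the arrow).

aaa->; aab->aa; bab->

  | bababa => aba
  | baaba => baaa => b
  | bbbbbab => bbbb
  | bbb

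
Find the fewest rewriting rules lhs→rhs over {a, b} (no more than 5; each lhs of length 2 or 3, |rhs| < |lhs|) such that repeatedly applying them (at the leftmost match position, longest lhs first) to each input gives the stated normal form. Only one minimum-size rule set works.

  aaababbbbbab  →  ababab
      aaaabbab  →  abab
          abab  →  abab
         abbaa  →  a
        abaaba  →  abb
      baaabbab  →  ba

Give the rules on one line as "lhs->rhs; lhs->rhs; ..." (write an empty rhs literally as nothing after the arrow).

  | aaababbbbbab => ababbbbbab => ababbbab => ababab
  | aaaabbab => aabbab => abab
  | abab
  | abbaa => aaa => a

aa->b; aaa->a; aab->a; bba->a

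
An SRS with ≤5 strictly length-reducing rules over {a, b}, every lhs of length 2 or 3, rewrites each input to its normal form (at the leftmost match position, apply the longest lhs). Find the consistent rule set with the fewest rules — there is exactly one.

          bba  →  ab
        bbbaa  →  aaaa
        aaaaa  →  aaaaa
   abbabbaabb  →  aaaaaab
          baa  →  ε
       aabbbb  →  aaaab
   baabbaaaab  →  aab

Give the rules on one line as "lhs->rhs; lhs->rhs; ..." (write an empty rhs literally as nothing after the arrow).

baa->; bb->b; bba->ab; bbb->aa

  | bba => ab
  | bbbaa => aaaa
  | aaaaa
  | abbabbaabb => aabbbaabb => aaaaaabb => aaaaaab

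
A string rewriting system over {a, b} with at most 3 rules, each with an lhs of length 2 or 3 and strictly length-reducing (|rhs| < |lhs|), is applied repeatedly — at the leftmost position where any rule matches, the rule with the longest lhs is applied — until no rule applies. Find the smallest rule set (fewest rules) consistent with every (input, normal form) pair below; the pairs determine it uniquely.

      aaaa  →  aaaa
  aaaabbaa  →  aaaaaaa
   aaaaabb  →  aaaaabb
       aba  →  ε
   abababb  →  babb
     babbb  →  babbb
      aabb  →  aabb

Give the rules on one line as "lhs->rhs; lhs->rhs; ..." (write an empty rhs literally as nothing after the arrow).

  | aaaa
  | aaaabbaa => aaaaaaa
  | aaaaabb
  | aba => ε

aba->; bba->aa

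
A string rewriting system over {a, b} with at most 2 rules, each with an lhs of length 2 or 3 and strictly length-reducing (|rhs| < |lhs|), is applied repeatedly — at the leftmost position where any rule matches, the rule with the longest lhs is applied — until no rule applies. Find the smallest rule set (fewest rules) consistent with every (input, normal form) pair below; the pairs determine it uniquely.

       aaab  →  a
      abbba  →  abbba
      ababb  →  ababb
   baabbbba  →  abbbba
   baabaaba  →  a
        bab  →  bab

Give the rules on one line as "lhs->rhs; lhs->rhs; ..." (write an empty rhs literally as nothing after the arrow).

aab->; baa->a

  | aaab => a
  | abbba
  | ababb
  | baabbbba => abbbba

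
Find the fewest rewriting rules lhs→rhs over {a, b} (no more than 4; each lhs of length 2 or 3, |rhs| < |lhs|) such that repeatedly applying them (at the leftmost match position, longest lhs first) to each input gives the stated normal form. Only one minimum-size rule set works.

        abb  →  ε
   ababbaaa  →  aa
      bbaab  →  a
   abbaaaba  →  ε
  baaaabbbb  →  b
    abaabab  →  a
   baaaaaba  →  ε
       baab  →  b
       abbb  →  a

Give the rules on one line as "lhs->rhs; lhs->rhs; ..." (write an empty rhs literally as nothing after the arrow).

ab->b; abb->ba; ba->; bab->a

  | abb => ba => ε
  | ababbaaa => babbaaa => abaaa => baaa => aa
  | bbaab => bab => a
  | abbaaaba => baaaaba => aaaba => aaba => aba => ba => ε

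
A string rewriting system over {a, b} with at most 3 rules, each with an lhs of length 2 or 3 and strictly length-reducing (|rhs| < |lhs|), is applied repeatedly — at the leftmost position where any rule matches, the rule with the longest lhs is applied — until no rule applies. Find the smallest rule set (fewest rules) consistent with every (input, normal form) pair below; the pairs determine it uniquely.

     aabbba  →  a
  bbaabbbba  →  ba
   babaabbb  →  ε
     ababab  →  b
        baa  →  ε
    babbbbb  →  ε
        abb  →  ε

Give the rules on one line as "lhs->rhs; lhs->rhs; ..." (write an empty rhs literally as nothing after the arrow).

  | aabbba => bbbba => bba => a
  | bbaabbbba => aabbbba => bbbbba => bbba => ba
  | babaabbb => bbaabbb => aabbb => bbbb => bb => ε
  | ababab => babab => bbab => ab => b

aa->b; ab->b; bb->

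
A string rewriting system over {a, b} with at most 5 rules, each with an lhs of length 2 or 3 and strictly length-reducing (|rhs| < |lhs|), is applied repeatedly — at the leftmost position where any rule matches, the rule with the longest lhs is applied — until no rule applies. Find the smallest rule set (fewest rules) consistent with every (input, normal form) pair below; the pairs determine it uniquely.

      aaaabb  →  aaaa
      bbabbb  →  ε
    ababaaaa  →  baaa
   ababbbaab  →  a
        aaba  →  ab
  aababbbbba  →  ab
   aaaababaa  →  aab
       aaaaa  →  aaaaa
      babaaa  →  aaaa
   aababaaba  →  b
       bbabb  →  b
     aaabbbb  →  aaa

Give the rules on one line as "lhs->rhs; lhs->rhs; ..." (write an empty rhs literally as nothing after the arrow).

  | aaaabb => aaaa
  | bbabbb => bbbb => bb => ε
  | ababaaaa => bbaaaa => baaa
  | ababbbaab => bbbbaab => bbaab => bab => a

aba->b; bab->a; bb->; bba->b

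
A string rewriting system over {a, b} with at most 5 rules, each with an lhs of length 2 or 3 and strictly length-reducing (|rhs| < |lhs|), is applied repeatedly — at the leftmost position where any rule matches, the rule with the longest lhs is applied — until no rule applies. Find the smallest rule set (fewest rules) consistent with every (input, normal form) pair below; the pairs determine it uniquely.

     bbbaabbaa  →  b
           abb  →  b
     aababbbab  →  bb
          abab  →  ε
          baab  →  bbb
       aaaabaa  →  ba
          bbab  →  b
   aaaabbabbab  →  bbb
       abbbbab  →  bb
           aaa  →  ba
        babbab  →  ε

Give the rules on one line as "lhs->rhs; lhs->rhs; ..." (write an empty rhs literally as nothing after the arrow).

  | bbbaabbaa => babbaa => abaa => aa => b
  | abb => b
  | aababbbab => bbabbbab => bbbab => bb
  | abab => ab => ε

aa->b; ab->; bab->a; bba->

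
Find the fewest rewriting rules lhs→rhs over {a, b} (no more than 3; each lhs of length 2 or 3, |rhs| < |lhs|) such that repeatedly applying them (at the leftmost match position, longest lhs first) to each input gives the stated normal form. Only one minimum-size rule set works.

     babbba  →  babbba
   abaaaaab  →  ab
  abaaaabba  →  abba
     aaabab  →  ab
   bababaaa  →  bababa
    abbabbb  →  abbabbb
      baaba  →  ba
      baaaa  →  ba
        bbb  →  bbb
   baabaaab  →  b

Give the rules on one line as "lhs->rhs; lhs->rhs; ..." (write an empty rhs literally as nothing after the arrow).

  | babbba
  | abaaaaab => abaaaab => abaaab => abaab => ab
  | abaaaabba => abaaabba => abaabba => abba
  | aaabab => aabab => ab

aa->a; aab->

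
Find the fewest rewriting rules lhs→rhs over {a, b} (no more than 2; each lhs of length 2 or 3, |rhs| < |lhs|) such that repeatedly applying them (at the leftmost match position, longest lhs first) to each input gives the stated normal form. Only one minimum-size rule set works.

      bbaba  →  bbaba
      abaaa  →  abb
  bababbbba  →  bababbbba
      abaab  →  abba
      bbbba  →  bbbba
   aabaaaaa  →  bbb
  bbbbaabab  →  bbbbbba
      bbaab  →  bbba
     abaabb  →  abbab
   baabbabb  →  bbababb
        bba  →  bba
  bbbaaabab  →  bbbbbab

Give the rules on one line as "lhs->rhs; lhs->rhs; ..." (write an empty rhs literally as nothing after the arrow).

aaa->b; aab->ba

  | bbaba
  | abaaa => abb
  | bababbbba
  | abaab => abba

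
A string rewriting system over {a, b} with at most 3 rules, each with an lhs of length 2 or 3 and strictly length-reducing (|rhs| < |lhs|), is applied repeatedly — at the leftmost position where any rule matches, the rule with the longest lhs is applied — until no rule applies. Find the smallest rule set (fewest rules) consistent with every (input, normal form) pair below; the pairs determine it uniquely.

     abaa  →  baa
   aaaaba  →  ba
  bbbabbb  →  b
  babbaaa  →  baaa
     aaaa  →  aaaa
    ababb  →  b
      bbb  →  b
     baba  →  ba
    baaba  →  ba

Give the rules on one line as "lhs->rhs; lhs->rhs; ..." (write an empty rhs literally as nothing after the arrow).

ab->b; bb->b

  | abaa => baa
  | aaaaba => aaaba => aaba => aba => ba
  | bbbabbb => bbabbb => babbb => bbbb => bbb => bb => b
  | babbaaa => bbbaaa => bbaaa => baaa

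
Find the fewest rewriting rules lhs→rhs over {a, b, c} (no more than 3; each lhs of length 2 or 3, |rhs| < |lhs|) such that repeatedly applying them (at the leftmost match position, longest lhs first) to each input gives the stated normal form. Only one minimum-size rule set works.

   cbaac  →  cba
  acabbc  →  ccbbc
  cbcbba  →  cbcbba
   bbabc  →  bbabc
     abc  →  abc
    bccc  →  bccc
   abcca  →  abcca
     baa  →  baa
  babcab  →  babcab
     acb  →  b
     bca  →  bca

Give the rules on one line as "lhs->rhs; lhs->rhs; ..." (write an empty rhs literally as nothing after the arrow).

  | cbaac => cba
  | acabbc => ccbbc
  | cbcbba
  | bbabc

ac->; aca->cc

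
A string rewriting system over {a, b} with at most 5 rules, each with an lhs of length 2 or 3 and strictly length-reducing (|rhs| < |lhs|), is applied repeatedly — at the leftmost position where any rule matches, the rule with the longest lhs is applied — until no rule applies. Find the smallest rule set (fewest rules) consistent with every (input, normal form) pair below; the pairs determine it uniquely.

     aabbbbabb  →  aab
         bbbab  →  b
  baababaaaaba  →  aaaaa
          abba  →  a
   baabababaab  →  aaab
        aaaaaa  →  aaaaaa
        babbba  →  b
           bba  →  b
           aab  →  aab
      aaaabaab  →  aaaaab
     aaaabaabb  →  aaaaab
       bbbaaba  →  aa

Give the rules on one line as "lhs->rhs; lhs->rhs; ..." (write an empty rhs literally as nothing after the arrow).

  | aabbbbabb => aabbbabb => aabbabb => aababb => aabb => aab
  | bbbab => bbab => bab => bb => b
  | baababaaaaba => aababaaaaba => aabaaaaba => aaaaaba => aaaaa
  | abba => aba => a

aba->a; ba->b; baa->aa; bb->b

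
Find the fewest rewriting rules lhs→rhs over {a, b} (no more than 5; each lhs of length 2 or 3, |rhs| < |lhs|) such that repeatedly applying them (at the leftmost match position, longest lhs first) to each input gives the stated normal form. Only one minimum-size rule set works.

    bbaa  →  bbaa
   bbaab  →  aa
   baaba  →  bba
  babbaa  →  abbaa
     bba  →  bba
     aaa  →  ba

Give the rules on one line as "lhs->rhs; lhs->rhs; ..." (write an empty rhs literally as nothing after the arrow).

aaa->ba; aab->b; bab->ab; bbb->aa

  | bbaa
  | bbaab => bbb => aa
  | baaba => bba
  | babbaa => abbaa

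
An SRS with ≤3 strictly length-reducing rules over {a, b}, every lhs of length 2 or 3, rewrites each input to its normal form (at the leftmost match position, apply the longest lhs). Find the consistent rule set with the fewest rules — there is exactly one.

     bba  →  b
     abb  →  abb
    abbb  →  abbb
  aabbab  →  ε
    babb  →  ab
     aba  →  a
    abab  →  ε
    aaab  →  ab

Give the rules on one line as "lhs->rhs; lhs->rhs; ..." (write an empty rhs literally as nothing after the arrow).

aa->; ba->; bab->a

  | bba => b
  | abb
  | abbb
  | aabbab => bbab => ba => ε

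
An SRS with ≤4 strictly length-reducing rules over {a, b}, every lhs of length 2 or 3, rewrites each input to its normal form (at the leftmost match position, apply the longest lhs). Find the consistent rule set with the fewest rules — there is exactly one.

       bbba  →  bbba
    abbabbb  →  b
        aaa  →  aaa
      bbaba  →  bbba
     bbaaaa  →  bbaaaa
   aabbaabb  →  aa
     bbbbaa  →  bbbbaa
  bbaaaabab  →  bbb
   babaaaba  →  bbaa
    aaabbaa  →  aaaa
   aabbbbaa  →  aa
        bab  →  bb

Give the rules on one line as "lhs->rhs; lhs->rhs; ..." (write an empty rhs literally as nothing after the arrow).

  | bbba
  | abbabbb => abbb => b
  | aaa
  | bbaba => bbba

ab->b; aba->; abb->; bab->bb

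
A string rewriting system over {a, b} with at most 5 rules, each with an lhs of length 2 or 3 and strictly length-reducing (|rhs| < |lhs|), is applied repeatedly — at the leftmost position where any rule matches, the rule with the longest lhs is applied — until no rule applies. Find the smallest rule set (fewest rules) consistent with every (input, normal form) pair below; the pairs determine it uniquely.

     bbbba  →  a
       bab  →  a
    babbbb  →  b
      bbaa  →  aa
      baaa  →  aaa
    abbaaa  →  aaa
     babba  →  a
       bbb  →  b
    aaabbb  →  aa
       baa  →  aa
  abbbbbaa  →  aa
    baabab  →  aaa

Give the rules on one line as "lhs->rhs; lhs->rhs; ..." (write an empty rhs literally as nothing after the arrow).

ab->a; abb->; ba->a; bb->b

  | bbbba => bbba => bba => ba => a
  | bab => ab => a
  | babbbb => abbbb => bb => b
  | bbaa => baa => aa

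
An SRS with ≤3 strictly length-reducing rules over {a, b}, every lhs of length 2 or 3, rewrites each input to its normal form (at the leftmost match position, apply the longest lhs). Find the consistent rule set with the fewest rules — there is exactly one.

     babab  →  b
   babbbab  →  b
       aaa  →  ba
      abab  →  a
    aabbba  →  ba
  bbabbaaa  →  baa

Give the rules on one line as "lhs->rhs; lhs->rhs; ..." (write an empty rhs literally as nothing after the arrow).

  | babab => bbab => aab => ab => b
  | babbbab => bbbbab => abbab => bbab => aab => ab => b
  | aaa => ba
  | abab => bab => bb => a

aaa->ba; ab->b; bb->a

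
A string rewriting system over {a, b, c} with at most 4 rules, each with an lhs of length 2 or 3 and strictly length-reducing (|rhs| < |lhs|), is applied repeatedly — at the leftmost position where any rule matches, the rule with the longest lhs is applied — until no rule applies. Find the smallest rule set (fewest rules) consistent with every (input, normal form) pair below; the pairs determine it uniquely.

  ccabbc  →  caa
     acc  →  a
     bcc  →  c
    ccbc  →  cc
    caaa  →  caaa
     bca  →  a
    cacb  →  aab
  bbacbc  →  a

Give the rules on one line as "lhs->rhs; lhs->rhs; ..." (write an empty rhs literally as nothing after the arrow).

ac->a; bb->; bc->; cac->aa

  | ccabbc => ccac => caa
  | acc => ac => a
  | bcc => c
  | ccbc => cc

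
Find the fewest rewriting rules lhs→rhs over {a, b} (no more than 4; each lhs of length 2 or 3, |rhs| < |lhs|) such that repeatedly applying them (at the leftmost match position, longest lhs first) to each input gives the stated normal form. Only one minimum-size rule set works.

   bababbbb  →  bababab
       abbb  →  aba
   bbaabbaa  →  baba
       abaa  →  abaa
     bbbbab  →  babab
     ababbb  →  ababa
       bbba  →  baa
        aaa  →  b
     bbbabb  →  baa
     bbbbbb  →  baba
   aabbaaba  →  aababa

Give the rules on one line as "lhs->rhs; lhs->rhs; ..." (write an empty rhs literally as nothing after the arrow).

  | bababbbb => bababab
  | abbb => aba
  | bbaabbaa => babbaa => baba
  | abaa

aaa->b; bb->; bba->b; bbb->ba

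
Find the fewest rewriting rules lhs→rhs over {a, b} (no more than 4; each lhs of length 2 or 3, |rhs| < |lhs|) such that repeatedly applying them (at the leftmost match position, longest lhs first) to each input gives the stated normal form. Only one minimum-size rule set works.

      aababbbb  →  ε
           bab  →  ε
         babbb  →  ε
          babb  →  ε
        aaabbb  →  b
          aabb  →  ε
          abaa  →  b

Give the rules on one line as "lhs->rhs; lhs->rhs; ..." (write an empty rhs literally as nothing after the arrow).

  | aababbbb => babbbb => babbb => babb => bab => bb => ε
  | bab => bb => ε
  | babbb => babb => bab => bb => ε
  | babb => bab => bb => ε

aa->; ab->b; abb->ab; bb->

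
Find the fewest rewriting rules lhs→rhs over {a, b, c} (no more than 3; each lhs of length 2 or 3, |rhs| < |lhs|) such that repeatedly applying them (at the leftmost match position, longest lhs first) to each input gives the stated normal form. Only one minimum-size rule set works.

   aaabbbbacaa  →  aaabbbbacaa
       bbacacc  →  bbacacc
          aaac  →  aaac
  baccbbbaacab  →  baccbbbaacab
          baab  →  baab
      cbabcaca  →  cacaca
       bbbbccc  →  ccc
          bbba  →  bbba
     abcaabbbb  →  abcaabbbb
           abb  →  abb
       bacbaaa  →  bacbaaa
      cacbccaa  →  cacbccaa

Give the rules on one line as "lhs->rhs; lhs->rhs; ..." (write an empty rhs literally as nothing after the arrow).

  | aaabbbbacaa
  | bbacacc
  | aaac
  | baccbbbaacab

bab->a; bbc->c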